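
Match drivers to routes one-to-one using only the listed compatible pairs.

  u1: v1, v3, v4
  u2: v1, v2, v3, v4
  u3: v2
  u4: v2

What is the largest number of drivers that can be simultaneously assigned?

3

Unit-capacity flow: source→left, listed edges, right→sink; max matching = max flow.
Augmenting path u1→v1 (+1); matched 1.
Augmenting path u2→v2 (+1); matched 2.
Augmenting path u3→v2→u2→v3 (+1); matched 3.
No augmenting path remains; maximum matching = 3.
König certificate: {u1, u2, v2} is a vertex cover of size 3 (every listed pair touches it), so no matching can be larger.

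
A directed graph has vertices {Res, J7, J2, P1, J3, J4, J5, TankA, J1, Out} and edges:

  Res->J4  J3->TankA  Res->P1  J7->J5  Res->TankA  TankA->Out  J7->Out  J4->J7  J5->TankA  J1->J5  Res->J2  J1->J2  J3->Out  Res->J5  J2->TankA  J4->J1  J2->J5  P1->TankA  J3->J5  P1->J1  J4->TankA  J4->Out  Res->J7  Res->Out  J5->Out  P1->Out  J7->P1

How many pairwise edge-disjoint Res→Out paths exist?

6

Assign every edge capacity 1; by Menger, the answer equals the max flow.
Path Res→Out (+1); total 1.
Path Res→J7→Out (+1); total 2.
Path Res→P1→Out (+1); total 3.
Path Res→J4→Out (+1); total 4.
Path Res→J5→Out (+1); total 5.
Path Res→TankA→Out (+1); total 6.
No residual Res→Out path; max flow = 6.
Certifying cut of size 6: {J5→Out, Res→J4, Res→J7, Res→Out, Res→P1, TankA→Out}.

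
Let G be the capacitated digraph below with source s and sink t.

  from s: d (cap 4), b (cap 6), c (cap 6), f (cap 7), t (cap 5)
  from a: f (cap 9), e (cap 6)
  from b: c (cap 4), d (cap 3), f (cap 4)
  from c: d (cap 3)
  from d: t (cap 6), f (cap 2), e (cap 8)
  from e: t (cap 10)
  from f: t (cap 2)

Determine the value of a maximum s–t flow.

Augment s→t: bottleneck 5, flow now 5.
Augment s→d→t: bottleneck 4, flow now 9.
Augment s→f→t: bottleneck 2, flow now 11.
Augment s→b→d→t: bottleneck 2, flow now 13.
Augment s→b→d→e→t: bottleneck 1, flow now 14.
Augment s→c→d→e→t: bottleneck 3, flow now 17.
No augmenting path remains; maximum flow = 17.
In the residual graph, reachable from s: {s, b, c, f}.
Min-cut edges: s→d (4), s→t (5), b→d (3), c→d (3), f→t (2); capacity 4 + 5 + 3 + 3 + 2 = 17.
This cut is saturated, so no flow can exceed 17.

17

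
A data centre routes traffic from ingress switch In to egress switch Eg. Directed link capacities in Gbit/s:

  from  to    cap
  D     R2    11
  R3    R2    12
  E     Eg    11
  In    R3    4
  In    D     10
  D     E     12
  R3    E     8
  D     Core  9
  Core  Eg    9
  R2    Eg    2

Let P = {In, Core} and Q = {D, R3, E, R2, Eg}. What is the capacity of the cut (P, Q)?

Edges leaving {In, Core}: In→D (10), In→R3 (4), Core→Eg (9).
Cut capacity = 10 + 4 + 9 = 23.

23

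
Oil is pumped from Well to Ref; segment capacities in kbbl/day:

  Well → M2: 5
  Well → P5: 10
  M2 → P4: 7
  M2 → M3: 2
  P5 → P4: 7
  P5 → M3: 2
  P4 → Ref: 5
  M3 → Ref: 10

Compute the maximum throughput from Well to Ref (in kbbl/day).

Augment Well→M2→P4→Ref: bottleneck 5, flow now 5.
Augment Well→P5→M3→Ref: bottleneck 2, flow now 7.
Augment Well→P5→P4→M2→M3→Ref: bottleneck 2, flow now 9. (uses reverse residual edge)
No augmenting path remains; maximum flow = 9.
In the residual graph, reachable from Well: {Well, M2, P5, P4}.
Min-cut edges: M2→M3 (2), P5→M3 (2), P4→Ref (5); capacity 2 + 2 + 5 = 9.
This cut is saturated, so no flow can exceed 9.

9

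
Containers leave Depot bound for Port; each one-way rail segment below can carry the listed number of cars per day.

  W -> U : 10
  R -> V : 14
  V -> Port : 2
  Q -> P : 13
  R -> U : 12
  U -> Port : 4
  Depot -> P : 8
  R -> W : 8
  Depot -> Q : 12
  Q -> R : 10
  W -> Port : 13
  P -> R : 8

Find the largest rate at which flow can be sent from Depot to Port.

Augment Depot→P→R→U→Port: bottleneck 4, flow now 4.
Augment Depot→P→R→V→Port: bottleneck 2, flow now 6.
Augment Depot→P→R→W→Port: bottleneck 2, flow now 8.
Augment Depot→Q→R→W→Port: bottleneck 6, flow now 14.
No augmenting path remains; maximum flow = 14.
In the residual graph, reachable from Depot: {Depot, P, Q, R, U, V}.
Min-cut edges: R→W (8), U→Port (4), V→Port (2); capacity 8 + 4 + 2 = 14.
This cut is saturated, so no flow can exceed 14.

14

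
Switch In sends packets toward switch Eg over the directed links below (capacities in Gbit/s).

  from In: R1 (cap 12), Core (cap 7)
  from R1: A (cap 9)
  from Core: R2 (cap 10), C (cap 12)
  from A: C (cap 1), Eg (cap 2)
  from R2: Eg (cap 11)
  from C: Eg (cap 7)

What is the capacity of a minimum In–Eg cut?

10

Augment In→R1→A→Eg: bottleneck 2, flow now 2.
Augment In→Core→R2→Eg: bottleneck 7, flow now 9.
Augment In→R1→A→C→Eg: bottleneck 1, flow now 10.
No augmenting path remains; maximum flow = 10.
By max-flow min-cut, the minimum cut capacity equals the max flow.
In the residual graph, reachable from In: {In, R1, A}.
Min-cut edges: In→Core (7), A→C (1), A→Eg (2); capacity 7 + 1 + 2 = 10.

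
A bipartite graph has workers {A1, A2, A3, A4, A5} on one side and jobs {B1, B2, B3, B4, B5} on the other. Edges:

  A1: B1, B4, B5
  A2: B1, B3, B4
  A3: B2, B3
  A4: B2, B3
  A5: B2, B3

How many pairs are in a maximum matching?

4

Unit-capacity flow: source→left, listed edges, right→sink; max matching = max flow.
Augmenting path A1→B1 (+1); matched 1.
Augmenting path A2→B3 (+1); matched 2.
Augmenting path A3→B2 (+1); matched 3.
Augmenting path A4→B3→A2→B4 (+1); matched 4.
No augmenting path remains; maximum matching = 4.
König certificate: {A1, A2, B2, B3} is a vertex cover of size 4 (every listed pair touches it), so no matching can be larger.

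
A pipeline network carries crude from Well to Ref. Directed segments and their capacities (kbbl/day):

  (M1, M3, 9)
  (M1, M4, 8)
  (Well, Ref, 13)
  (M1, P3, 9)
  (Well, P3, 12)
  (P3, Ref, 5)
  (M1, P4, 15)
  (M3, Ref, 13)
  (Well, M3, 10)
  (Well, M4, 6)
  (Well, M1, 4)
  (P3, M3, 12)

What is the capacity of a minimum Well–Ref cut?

31

Augment Well→Ref: bottleneck 13, flow now 13.
Augment Well→P3→Ref: bottleneck 5, flow now 18.
Augment Well→M3→Ref: bottleneck 10, flow now 28.
Augment Well→M1→M3→Ref: bottleneck 3, flow now 31.
No augmenting path remains; maximum flow = 31.
By max-flow min-cut, the minimum cut capacity equals the max flow.
In the residual graph, reachable from Well: {Well, M1, P4, M4, P3, M3}.
Min-cut edges: Well→Ref (13), P3→Ref (5), M3→Ref (13); capacity 13 + 5 + 13 = 31.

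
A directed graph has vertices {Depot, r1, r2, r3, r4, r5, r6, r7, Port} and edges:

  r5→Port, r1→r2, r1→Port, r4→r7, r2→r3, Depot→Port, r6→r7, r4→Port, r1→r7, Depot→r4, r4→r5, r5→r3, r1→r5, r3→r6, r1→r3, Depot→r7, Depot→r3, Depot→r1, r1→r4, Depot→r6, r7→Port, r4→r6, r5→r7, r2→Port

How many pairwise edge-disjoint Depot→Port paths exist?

Assign every edge capacity 1; by Menger, the answer equals the max flow.
Path Depot→Port (+1); total 1.
Path Depot→r1→Port (+1); total 2.
Path Depot→r4→Port (+1); total 3.
Path Depot→r7→Port (+1); total 4.
No residual Depot→Port path; max flow = 4.
Certifying cut of size 4: {Depot→Port, Depot→r1, Depot→r4, r7→Port}.

4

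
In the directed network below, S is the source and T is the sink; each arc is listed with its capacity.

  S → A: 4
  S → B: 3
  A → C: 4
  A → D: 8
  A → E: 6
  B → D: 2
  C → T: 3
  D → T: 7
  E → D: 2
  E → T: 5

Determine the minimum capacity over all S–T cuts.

6

Augment S→A→C→T: bottleneck 3, flow now 3.
Augment S→A→D→T: bottleneck 1, flow now 4.
Augment S→B→D→T: bottleneck 2, flow now 6.
No augmenting path remains; maximum flow = 6.
By max-flow min-cut, the minimum cut capacity equals the max flow.
In the residual graph, reachable from S: {S, B}.
Min-cut edges: S→A (4), B→D (2); capacity 4 + 2 = 6.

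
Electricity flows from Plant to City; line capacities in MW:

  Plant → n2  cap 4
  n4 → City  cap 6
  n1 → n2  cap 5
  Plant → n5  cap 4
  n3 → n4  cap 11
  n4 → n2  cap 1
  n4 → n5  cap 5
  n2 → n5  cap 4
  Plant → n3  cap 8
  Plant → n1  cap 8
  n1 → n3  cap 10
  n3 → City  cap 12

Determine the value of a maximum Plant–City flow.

16

Augment Plant→n3→City: bottleneck 8, flow now 8.
Augment Plant→n1→n3→City: bottleneck 4, flow now 12.
Augment Plant→n1→n3→n4→City: bottleneck 4, flow now 16.
No augmenting path remains; maximum flow = 16.
In the residual graph, reachable from Plant: {Plant, n2, n5}.
Min-cut edges: Plant→n1 (8), Plant→n3 (8); capacity 8 + 8 = 16.
This cut is saturated, so no flow can exceed 16.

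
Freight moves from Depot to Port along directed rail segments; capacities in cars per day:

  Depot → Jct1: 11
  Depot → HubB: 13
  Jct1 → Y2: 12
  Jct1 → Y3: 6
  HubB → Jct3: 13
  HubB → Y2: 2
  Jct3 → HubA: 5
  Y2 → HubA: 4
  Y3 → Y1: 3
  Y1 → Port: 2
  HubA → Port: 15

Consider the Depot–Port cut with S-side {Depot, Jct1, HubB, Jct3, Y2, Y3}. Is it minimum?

Given cut capacity: 5 + 4 + 3 = 12.
Augment Depot→Jct1→Y2→HubA→Port: bottleneck 4, flow now 4.
Augment Depot→Jct1→Y3→Y1→Port: bottleneck 2, flow now 6.
Augment Depot→HubB→Jct3→HubA→Port: bottleneck 5, flow now 11.
No augmenting path remains; maximum flow = 11.
In the residual graph, reachable from Depot: {Depot, Jct1, HubB, Jct3, Y2, Y3, Y1}.
Min-cut edges: Jct3→HubA (5), Y2→HubA (4), Y1→Port (2); capacity 5 + 4 + 2 = 11.
Cut capacity 12 exceeds the max flow 11, so it is not minimum.

No — its capacity is 12, but the minimum cut has capacity 11.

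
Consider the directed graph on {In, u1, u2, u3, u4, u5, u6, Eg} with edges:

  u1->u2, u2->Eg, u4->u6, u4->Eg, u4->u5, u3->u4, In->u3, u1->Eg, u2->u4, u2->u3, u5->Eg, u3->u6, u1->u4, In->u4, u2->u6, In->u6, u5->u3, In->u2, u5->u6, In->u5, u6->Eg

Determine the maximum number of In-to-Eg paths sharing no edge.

4

Assign every edge capacity 1; by Menger, the answer equals the max flow.
Path In→u2→Eg (+1); total 1.
Path In→u4→Eg (+1); total 2.
Path In→u5→Eg (+1); total 3.
Path In→u6→Eg (+1); total 4.
No residual In→Eg path; max flow = 4.
Certifying cut of size 4: {In→u2, u4→Eg, u5→Eg, u6→Eg}.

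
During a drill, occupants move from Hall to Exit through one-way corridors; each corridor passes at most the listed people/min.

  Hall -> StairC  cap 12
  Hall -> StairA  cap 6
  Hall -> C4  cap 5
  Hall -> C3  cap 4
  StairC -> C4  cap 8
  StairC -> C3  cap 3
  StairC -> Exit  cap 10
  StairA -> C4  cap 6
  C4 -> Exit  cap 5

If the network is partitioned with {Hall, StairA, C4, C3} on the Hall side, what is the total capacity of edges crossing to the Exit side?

Edges leaving {Hall, StairA, C4, C3}: Hall→StairC (12), C4→Exit (5).
Cut capacity = 12 + 5 = 17.

17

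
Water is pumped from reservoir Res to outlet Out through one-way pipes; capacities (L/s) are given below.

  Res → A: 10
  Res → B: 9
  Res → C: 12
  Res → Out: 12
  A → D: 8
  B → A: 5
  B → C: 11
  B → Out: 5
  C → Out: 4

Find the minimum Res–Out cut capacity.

Augment Res→Out: bottleneck 12, flow now 12.
Augment Res→B→Out: bottleneck 5, flow now 17.
Augment Res→C→Out: bottleneck 4, flow now 21.
No augmenting path remains; maximum flow = 21.
By max-flow min-cut, the minimum cut capacity equals the max flow.
In the residual graph, reachable from Res: {Res, A, B, C, D}.
Min-cut edges: Res→Out (12), B→Out (5), C→Out (4); capacity 12 + 5 + 4 = 21.

21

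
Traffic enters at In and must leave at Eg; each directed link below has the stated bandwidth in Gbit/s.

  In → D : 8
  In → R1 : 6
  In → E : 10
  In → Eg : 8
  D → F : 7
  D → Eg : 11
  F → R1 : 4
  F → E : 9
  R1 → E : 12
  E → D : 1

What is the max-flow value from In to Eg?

17

Augment In→Eg: bottleneck 8, flow now 8.
Augment In→D→Eg: bottleneck 8, flow now 16.
Augment In→E→D→Eg: bottleneck 1, flow now 17.
No augmenting path remains; maximum flow = 17.
In the residual graph, reachable from In: {In, R1, E}.
Min-cut edges: In→D (8), In→Eg (8), E→D (1); capacity 8 + 8 + 1 = 17.
This cut is saturated, so no flow can exceed 17.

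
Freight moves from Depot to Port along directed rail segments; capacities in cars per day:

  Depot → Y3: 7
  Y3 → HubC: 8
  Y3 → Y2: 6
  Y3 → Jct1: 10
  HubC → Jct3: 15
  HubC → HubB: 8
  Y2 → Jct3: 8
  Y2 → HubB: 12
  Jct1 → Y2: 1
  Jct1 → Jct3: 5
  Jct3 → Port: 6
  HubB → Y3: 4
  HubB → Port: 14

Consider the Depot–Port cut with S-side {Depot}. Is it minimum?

Yes — it is a minimum cut (capacity 7).

Given cut capacity: 7 = 7.
Augment Depot→Y3→HubC→Jct3→Port: bottleneck 6, flow now 6.
Augment Depot→Y3→HubC→HubB→Port: bottleneck 1, flow now 7.
No augmenting path remains; maximum flow = 7.
Cut capacity 7 equals the max flow, so it is a minimum cut.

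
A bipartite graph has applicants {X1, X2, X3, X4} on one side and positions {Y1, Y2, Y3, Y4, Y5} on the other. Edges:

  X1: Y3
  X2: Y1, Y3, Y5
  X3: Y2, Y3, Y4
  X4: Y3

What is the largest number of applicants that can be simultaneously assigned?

Unit-capacity flow: source→left, listed edges, right→sink; max matching = max flow.
Augmenting path X1→Y3 (+1); matched 1.
Augmenting path X2→Y1 (+1); matched 2.
Augmenting path X3→Y2 (+1); matched 3.
No augmenting path remains; maximum matching = 3.
König certificate: {X2, X3, Y3} is a vertex cover of size 3 (every listed pair touches it), so no matching can be larger.

3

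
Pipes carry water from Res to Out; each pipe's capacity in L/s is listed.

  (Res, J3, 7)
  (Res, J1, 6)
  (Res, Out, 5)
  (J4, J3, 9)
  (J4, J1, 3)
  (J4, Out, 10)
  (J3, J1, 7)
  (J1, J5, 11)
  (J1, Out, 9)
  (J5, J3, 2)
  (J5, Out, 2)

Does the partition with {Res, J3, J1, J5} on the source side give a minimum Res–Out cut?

Yes — it is a minimum cut (capacity 16).

Given cut capacity: 5 + 9 + 2 = 16.
Augment Res→Out: bottleneck 5, flow now 5.
Augment Res→J1→Out: bottleneck 6, flow now 11.
Augment Res→J3→J1→Out: bottleneck 3, flow now 14.
Augment Res→J3→J1→J5→Out: bottleneck 2, flow now 16.
No augmenting path remains; maximum flow = 16.
Cut capacity 16 equals the max flow, so it is a minimum cut.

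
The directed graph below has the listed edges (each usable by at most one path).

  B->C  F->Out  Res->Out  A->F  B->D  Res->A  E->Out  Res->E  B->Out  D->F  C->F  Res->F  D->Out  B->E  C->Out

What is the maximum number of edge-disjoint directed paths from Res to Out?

Assign every edge capacity 1; by Menger, the answer equals the max flow.
Path Res→Out (+1); total 1.
Path Res→E→Out (+1); total 2.
Path Res→F→Out (+1); total 3.
No residual Res→Out path; max flow = 3.
Certifying cut of size 3: {F→Out, Res→E, Res→Out}.

3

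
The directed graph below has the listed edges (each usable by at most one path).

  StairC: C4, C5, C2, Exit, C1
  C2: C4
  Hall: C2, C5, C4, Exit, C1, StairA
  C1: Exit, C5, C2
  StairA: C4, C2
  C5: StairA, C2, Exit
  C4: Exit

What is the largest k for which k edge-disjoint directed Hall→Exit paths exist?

4

Assign every edge capacity 1; by Menger, the answer equals the max flow.
Path Hall→Exit (+1); total 1.
Path Hall→C1→Exit (+1); total 2.
Path Hall→C5→Exit (+1); total 3.
Path Hall→C4→Exit (+1); total 4.
No residual Hall→Exit path; max flow = 4.
Certifying cut of size 4: {C4→Exit, Hall→C1, Hall→C5, Hall→Exit}.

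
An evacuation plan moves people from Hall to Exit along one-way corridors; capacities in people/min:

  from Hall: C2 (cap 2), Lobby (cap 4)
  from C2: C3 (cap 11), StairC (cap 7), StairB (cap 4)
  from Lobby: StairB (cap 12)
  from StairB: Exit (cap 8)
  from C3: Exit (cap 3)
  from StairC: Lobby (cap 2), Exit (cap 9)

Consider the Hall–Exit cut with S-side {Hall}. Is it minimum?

Yes — it is a minimum cut (capacity 6).

Given cut capacity: 2 + 4 = 6.
Augment Hall→C2→StairB→Exit: bottleneck 2, flow now 2.
Augment Hall→Lobby→StairB→Exit: bottleneck 4, flow now 6.
No augmenting path remains; maximum flow = 6.
Cut capacity 6 equals the max flow, so it is a minimum cut.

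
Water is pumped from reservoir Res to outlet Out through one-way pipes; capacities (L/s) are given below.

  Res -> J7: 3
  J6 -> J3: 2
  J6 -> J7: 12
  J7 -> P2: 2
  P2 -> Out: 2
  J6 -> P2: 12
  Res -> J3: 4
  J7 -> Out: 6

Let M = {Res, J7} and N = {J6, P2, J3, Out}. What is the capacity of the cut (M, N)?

Edges leaving {Res, J7}: Res→J3 (4), J7→P2 (2), J7→Out (6).
Cut capacity = 4 + 2 + 6 = 12.

12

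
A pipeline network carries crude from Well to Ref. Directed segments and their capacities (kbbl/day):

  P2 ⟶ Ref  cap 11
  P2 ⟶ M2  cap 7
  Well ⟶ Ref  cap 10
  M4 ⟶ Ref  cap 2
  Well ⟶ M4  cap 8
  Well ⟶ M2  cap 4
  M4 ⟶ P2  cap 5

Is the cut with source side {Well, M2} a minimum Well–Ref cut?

Given cut capacity: 8 + 10 = 18.
Augment Well→Ref: bottleneck 10, flow now 10.
Augment Well→M4→Ref: bottleneck 2, flow now 12.
Augment Well→M4→P2→Ref: bottleneck 5, flow now 17.
No augmenting path remains; maximum flow = 17.
In the residual graph, reachable from Well: {Well, M4, M2}.
Min-cut edges: Well→Ref (10), M4→P2 (5), M4→Ref (2); capacity 10 + 5 + 2 = 17.
Cut capacity 18 exceeds the max flow 17, so it is not minimum.

No — its capacity is 18, but the minimum cut has capacity 17.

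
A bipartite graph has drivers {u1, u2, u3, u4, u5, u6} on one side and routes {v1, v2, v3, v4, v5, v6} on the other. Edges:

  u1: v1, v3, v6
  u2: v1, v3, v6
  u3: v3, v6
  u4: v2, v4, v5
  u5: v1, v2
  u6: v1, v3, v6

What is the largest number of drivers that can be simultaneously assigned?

Unit-capacity flow: source→left, listed edges, right→sink; max matching = max flow.
Augmenting path u1→v1 (+1); matched 1.
Augmenting path u2→v3 (+1); matched 2.
Augmenting path u3→v6 (+1); matched 3.
Augmenting path u4→v2 (+1); matched 4.
Augmenting path u5→v2→u4→v4 (+1); matched 5.
No augmenting path remains; maximum matching = 5.
König certificate: {u4, u5, v1, v3, v6} is a vertex cover of size 5 (every listed pair touches it), so no matching can be larger.

5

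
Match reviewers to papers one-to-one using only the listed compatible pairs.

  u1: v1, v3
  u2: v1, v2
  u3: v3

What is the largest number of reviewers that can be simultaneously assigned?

3

Unit-capacity flow: source→left, listed edges, right→sink; max matching = max flow.
Augmenting path u1→v1 (+1); matched 1.
Augmenting path u2→v2 (+1); matched 2.
Augmenting path u3→v3 (+1); matched 3.
No augmenting path remains; maximum matching = 3.
König certificate: {u1, u2, u3} is a vertex cover of size 3 (every listed pair touches it), so no matching can be larger.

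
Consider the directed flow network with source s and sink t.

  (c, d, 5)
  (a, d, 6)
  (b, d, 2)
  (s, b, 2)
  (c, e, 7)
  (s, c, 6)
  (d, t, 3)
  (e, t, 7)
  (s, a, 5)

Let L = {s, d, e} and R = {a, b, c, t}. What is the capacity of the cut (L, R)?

Edges leaving {s, d, e}: s→a (5), s→b (2), s→c (6), d→t (3), e→t (7).
Cut capacity = 5 + 2 + 6 + 3 + 7 = 23.

23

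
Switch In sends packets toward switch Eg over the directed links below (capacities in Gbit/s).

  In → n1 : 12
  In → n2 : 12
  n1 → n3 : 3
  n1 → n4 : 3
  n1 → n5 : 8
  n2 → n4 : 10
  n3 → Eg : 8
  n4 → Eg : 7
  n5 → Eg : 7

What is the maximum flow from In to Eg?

17

Augment In→n1→n3→Eg: bottleneck 3, flow now 3.
Augment In→n1→n4→Eg: bottleneck 3, flow now 6.
Augment In→n1→n5→Eg: bottleneck 6, flow now 12.
Augment In→n2→n4→Eg: bottleneck 4, flow now 16.
Augment In→n2→n4→n1→n5→Eg: bottleneck 1, flow now 17. (uses reverse residual edge)
No augmenting path remains; maximum flow = 17.
In the residual graph, reachable from In: {In, n1, n2, n4, n5}.
Min-cut edges: n1→n3 (3), n4→Eg (7), n5→Eg (7); capacity 3 + 7 + 7 = 17.
This cut is saturated, so no flow can exceed 17.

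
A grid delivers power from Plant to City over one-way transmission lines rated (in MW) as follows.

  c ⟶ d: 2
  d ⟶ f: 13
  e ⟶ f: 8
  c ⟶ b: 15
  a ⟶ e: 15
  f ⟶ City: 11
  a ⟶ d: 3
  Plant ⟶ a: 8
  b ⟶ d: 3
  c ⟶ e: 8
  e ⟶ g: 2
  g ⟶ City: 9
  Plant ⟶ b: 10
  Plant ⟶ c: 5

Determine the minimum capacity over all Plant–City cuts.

Augment Plant→a→d→f→City: bottleneck 3, flow now 3.
Augment Plant→a→e→f→City: bottleneck 5, flow now 8.
Augment Plant→b→d→f→City: bottleneck 3, flow now 11.
Augment Plant→c→e→g→City: bottleneck 2, flow now 13.
No augmenting path remains; maximum flow = 13.
By max-flow min-cut, the minimum cut capacity equals the max flow.
In the residual graph, reachable from Plant: {Plant, a, b, c, d, e, f}.
Min-cut edges: e→g (2), f→City (11); capacity 2 + 11 = 13.

13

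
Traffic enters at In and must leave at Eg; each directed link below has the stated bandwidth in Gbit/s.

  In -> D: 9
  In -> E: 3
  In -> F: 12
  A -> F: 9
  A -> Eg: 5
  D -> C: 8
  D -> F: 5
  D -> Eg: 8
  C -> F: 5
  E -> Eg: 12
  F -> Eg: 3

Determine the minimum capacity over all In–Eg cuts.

14

Augment In→D→Eg: bottleneck 8, flow now 8.
Augment In→E→Eg: bottleneck 3, flow now 11.
Augment In→F→Eg: bottleneck 3, flow now 14.
No augmenting path remains; maximum flow = 14.
By max-flow min-cut, the minimum cut capacity equals the max flow.
In the residual graph, reachable from In: {In, D, C, F}.
Min-cut edges: In→E (3), D→Eg (8), F→Eg (3); capacity 3 + 8 + 3 = 14.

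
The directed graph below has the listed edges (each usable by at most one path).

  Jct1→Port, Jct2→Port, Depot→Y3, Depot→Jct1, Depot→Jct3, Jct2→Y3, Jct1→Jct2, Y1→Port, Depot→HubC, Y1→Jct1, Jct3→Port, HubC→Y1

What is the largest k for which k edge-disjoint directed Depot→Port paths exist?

3

Assign every edge capacity 1; by Menger, the answer equals the max flow.
Path Depot→Jct1→Port (+1); total 1.
Path Depot→Jct3→Port (+1); total 2.
Path Depot→HubC→Y1→Port (+1); total 3.
No residual Depot→Port path; max flow = 3.
Certifying cut of size 3: {Depot→HubC, Depot→Jct1, Depot→Jct3}.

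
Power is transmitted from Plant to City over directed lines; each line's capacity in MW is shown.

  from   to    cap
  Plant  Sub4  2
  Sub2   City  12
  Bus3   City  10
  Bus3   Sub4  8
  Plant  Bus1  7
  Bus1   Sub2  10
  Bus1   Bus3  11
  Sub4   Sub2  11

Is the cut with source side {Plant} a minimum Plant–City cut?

Given cut capacity: 7 + 2 = 9.
Augment Plant→Bus1→Bus3→City: bottleneck 7, flow now 7.
Augment Plant→Sub4→Sub2→City: bottleneck 2, flow now 9.
No augmenting path remains; maximum flow = 9.
Cut capacity 9 equals the max flow, so it is a minimum cut.

Yes — it is a minimum cut (capacity 9).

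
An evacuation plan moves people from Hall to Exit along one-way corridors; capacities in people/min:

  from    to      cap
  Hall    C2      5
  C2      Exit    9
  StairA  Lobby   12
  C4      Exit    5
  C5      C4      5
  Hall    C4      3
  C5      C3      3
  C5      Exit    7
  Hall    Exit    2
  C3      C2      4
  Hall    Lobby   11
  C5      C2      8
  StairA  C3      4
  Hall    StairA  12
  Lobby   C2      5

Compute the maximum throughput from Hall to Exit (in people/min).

14

Augment Hall→Exit: bottleneck 2, flow now 2.
Augment Hall→C4→Exit: bottleneck 3, flow now 5.
Augment Hall→C2→Exit: bottleneck 5, flow now 10.
Augment Hall→Lobby→C2→Exit: bottleneck 4, flow now 14.
No augmenting path remains; maximum flow = 14.
In the residual graph, reachable from Hall: {Hall, StairA, C3, Lobby, C2}.
Min-cut edges: Hall→C4 (3), Hall→Exit (2), C2→Exit (9); capacity 3 + 2 + 9 = 14.
This cut is saturated, so no flow can exceed 14.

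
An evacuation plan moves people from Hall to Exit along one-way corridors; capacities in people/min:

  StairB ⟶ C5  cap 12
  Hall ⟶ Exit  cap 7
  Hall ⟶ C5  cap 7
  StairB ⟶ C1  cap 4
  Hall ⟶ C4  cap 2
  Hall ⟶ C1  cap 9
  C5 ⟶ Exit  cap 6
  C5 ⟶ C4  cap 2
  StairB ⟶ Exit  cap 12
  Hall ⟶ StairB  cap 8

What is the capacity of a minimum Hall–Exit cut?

Augment Hall→Exit: bottleneck 7, flow now 7.
Augment Hall→StairB→Exit: bottleneck 8, flow now 15.
Augment Hall→C5→Exit: bottleneck 6, flow now 21.
No augmenting path remains; maximum flow = 21.
By max-flow min-cut, the minimum cut capacity equals the max flow.
In the residual graph, reachable from Hall: {Hall, C1, C5, C4}.
Min-cut edges: Hall→StairB (8), Hall→Exit (7), C5→Exit (6); capacity 8 + 7 + 6 = 21.

21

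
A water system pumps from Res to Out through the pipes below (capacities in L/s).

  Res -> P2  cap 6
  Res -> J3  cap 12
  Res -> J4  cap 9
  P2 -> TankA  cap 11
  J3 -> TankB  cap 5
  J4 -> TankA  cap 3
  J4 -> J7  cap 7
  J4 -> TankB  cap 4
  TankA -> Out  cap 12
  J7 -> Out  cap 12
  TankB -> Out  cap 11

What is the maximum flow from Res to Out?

20

Augment Res→P2→TankA→Out: bottleneck 6, flow now 6.
Augment Res→J3→TankB→Out: bottleneck 5, flow now 11.
Augment Res→J4→TankA→Out: bottleneck 3, flow now 14.
Augment Res→J4→J7→Out: bottleneck 6, flow now 20.
No augmenting path remains; maximum flow = 20.
In the residual graph, reachable from Res: {Res, J3}.
Min-cut edges: Res→P2 (6), Res→J4 (9), J3→TankB (5); capacity 6 + 9 + 5 = 20.
This cut is saturated, so no flow can exceed 20.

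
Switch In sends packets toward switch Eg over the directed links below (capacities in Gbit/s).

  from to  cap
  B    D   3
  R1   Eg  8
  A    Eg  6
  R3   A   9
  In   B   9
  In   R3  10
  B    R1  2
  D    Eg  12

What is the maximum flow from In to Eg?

Augment In→R3→A→Eg: bottleneck 6, flow now 6.
Augment In→B→D→Eg: bottleneck 3, flow now 9.
Augment In→B→R1→Eg: bottleneck 2, flow now 11.
No augmenting path remains; maximum flow = 11.
In the residual graph, reachable from In: {In, R3, B, A}.
Min-cut edges: B→D (3), B→R1 (2), A→Eg (6); capacity 3 + 2 + 6 = 11.
This cut is saturated, so no flow can exceed 11.

11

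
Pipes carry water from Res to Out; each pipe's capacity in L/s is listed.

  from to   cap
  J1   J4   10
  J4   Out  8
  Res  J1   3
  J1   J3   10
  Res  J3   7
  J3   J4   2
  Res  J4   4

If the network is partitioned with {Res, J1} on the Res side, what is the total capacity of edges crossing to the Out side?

Edges leaving {Res, J1}: Res→J3 (7), Res→J4 (4), J1→J3 (10), J1→J4 (10).
Cut capacity = 7 + 4 + 10 + 10 = 31.

31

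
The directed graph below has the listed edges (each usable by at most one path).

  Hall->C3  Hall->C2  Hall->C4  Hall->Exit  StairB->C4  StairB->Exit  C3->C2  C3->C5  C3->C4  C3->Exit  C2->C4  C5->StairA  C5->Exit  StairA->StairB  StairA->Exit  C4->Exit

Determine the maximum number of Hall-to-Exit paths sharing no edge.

3

Assign every edge capacity 1; by Menger, the answer equals the max flow.
Path Hall→Exit (+1); total 1.
Path Hall→C3→Exit (+1); total 2.
Path Hall→C4→Exit (+1); total 3.
No residual Hall→Exit path; max flow = 3.
Certifying cut of size 3: {C4→Exit, Hall→C3, Hall→Exit}.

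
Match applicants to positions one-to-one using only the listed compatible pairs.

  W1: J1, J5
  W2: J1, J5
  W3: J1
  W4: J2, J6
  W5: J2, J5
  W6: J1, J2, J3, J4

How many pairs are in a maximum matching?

5

Unit-capacity flow: source→left, listed edges, right→sink; max matching = max flow.
Augmenting path W1→J1 (+1); matched 1.
Augmenting path W2→J5 (+1); matched 2.
Augmenting path W4→J2 (+1); matched 3.
Augmenting path W6→J3 (+1); matched 4.
Augmenting path W5→J2→W4→J6 (+1); matched 5.
No augmenting path remains; maximum matching = 5.
König certificate: {W4, W5, W6, J1, J5} is a vertex cover of size 5 (every listed pair touches it), so no matching can be larger.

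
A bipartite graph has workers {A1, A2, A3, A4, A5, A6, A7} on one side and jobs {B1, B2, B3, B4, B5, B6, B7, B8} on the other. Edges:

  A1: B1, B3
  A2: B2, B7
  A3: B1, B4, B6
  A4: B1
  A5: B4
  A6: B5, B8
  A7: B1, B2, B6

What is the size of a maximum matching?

7

Unit-capacity flow: source→left, listed edges, right→sink; max matching = max flow.
Augmenting path A1→B1 (+1); matched 1.
Augmenting path A2→B2 (+1); matched 2.
Augmenting path A3→B4 (+1); matched 3.
Augmenting path A6→B5 (+1); matched 4.
Augmenting path A7→B6 (+1); matched 5.
Augmenting path A4→B1→A1→B3 (+1); matched 6.
Augmenting path A5→B4→A3→B6→A7→B2→A2→B7 (+1); matched 7.
No augmenting path remains; maximum matching = 7.
König certificate: {A1, A2, A3, A4, A5, A6, A7} is a vertex cover of size 7 (every listed pair touches it), so no matching can be larger.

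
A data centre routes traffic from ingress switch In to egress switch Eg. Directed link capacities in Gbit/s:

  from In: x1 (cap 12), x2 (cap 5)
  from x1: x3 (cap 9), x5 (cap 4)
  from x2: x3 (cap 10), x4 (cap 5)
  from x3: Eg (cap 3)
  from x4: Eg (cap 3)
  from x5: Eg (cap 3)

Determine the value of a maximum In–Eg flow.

9

Augment In→x1→x3→Eg: bottleneck 3, flow now 3.
Augment In→x1→x5→Eg: bottleneck 3, flow now 6.
Augment In→x2→x4→Eg: bottleneck 3, flow now 9.
No augmenting path remains; maximum flow = 9.
In the residual graph, reachable from In: {In, x1, x2, x3, x4, x5}.
Min-cut edges: x3→Eg (3), x4→Eg (3), x5→Eg (3); capacity 3 + 3 + 3 = 9.
This cut is saturated, so no flow can exceed 9.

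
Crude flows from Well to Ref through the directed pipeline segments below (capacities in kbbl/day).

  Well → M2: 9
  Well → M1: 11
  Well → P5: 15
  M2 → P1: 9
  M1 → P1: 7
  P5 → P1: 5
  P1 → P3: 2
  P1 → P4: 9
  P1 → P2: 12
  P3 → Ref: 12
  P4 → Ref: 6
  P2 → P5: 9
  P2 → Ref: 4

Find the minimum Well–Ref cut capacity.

Augment Well→M2→P1→P3→Ref: bottleneck 2, flow now 2.
Augment Well→M2→P1→P4→Ref: bottleneck 6, flow now 8.
Augment Well→M2→P1→P2→Ref: bottleneck 1, flow now 9.
Augment Well→M1→P1→P2→Ref: bottleneck 3, flow now 12.
No augmenting path remains; maximum flow = 12.
By max-flow min-cut, the minimum cut capacity equals the max flow.
In the residual graph, reachable from Well: {Well, M2, M1, P5, P1, P4, P2}.
Min-cut edges: P1→P3 (2), P4→Ref (6), P2→Ref (4); capacity 2 + 6 + 4 = 12.

12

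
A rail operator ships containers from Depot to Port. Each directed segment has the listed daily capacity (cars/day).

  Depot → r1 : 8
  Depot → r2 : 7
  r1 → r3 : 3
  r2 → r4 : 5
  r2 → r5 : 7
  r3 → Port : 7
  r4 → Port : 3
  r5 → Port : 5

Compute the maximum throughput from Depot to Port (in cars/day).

10

Augment Depot→r1→r3→Port: bottleneck 3, flow now 3.
Augment Depot→r2→r4→Port: bottleneck 3, flow now 6.
Augment Depot→r2→r5→Port: bottleneck 4, flow now 10.
No augmenting path remains; maximum flow = 10.
In the residual graph, reachable from Depot: {Depot, r1}.
Min-cut edges: Depot→r2 (7), r1→r3 (3); capacity 7 + 3 = 10.
This cut is saturated, so no flow can exceed 10.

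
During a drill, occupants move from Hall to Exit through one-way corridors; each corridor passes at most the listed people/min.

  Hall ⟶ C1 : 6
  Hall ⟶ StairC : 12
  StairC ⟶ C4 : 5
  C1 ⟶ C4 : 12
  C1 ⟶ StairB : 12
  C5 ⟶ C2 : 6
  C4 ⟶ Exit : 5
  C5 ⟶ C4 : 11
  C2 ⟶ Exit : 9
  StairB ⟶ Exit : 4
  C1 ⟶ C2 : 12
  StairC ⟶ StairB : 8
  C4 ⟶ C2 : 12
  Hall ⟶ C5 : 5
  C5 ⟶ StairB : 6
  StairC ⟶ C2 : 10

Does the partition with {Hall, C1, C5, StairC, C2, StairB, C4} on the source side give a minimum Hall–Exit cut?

Given cut capacity: 9 + 4 + 5 = 18.
Augment Hall→C1→C2→Exit: bottleneck 6, flow now 6.
Augment Hall→C5→C2→Exit: bottleneck 3, flow now 9.
Augment Hall→C5→StairB→Exit: bottleneck 2, flow now 11.
Augment Hall→StairC→StairB→Exit: bottleneck 2, flow now 13.
Augment Hall→StairC→C4→Exit: bottleneck 5, flow now 18.
No augmenting path remains; maximum flow = 18.
Cut capacity 18 equals the max flow, so it is a minimum cut.

Yes — it is a minimum cut (capacity 18).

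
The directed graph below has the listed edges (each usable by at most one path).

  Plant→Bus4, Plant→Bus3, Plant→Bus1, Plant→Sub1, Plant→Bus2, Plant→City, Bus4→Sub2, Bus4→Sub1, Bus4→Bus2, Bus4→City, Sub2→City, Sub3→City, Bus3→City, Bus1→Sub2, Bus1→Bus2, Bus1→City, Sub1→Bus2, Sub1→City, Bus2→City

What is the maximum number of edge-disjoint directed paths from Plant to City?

6

Assign every edge capacity 1; by Menger, the answer equals the max flow.
Path Plant→City (+1); total 1.
Path Plant→Bus4→City (+1); total 2.
Path Plant→Bus3→City (+1); total 3.
Path Plant→Bus1→City (+1); total 4.
Path Plant→Sub1→City (+1); total 5.
Path Plant→Bus2→City (+1); total 6.
No residual Plant→City path; max flow = 6.
Certifying cut of size 6: {Plant→Bus1, Plant→Bus2, Plant→Bus3, Plant→Bus4, Plant→City, Plant→Sub1}.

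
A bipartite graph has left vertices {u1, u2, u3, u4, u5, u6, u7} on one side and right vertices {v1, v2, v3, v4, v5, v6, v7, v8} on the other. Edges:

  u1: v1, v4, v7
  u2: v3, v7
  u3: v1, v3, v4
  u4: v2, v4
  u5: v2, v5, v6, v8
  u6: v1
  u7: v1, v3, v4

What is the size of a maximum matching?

6

Unit-capacity flow: source→left, listed edges, right→sink; max matching = max flow.
Augmenting path u1→v1 (+1); matched 1.
Augmenting path u2→v3 (+1); matched 2.
Augmenting path u3→v4 (+1); matched 3.
Augmenting path u4→v2 (+1); matched 4.
Augmenting path u5→v5 (+1); matched 5.
Augmenting path u6→v1→u1→v7 (+1); matched 6.
No augmenting path remains; maximum matching = 6.
König certificate: {u4, u5, v1, v3, v4, v7} is a vertex cover of size 6 (every listed pair touches it), so no matching can be larger.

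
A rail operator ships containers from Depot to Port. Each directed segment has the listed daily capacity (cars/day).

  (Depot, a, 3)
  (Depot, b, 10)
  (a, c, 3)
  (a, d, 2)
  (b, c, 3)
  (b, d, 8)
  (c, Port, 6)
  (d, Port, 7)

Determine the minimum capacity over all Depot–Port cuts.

13

Augment Depot→a→c→Port: bottleneck 3, flow now 3.
Augment Depot→b→c→Port: bottleneck 3, flow now 6.
Augment Depot→b→d→Port: bottleneck 7, flow now 13.
No augmenting path remains; maximum flow = 13.
By max-flow min-cut, the minimum cut capacity equals the max flow.
In the residual graph, reachable from Depot: {Depot}.
Min-cut edges: Depot→a (3), Depot→b (10); capacity 3 + 10 = 13.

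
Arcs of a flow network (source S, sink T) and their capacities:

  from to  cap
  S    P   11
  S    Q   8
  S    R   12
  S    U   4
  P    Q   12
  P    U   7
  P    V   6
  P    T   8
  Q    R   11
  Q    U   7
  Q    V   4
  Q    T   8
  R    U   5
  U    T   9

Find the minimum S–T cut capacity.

Augment S→P→T: bottleneck 8, flow now 8.
Augment S→Q→T: bottleneck 8, flow now 16.
Augment S→U→T: bottleneck 4, flow now 20.
Augment S→P→U→T: bottleneck 3, flow now 23.
Augment S→R→U→T: bottleneck 2, flow now 25.
No augmenting path remains; maximum flow = 25.
By max-flow min-cut, the minimum cut capacity equals the max flow.
In the residual graph, reachable from S: {S, P, Q, R, U, V}.
Min-cut edges: P→T (8), Q→T (8), U→T (9); capacity 8 + 8 + 9 = 25.

25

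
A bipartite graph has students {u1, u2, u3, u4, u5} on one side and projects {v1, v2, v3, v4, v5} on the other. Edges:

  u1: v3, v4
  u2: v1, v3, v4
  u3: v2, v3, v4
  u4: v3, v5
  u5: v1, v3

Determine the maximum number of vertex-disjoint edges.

5

Unit-capacity flow: source→left, listed edges, right→sink; max matching = max flow.
Augmenting path u1→v3 (+1); matched 1.
Augmenting path u2→v1 (+1); matched 2.
Augmenting path u3→v2 (+1); matched 3.
Augmenting path u4→v5 (+1); matched 4.
Augmenting path u5→v1→u2→v4 (+1); matched 5.
No augmenting path remains; maximum matching = 5.
König certificate: {u1, u2, u3, u4, u5} is a vertex cover of size 5 (every listed pair touches it), so no matching can be larger.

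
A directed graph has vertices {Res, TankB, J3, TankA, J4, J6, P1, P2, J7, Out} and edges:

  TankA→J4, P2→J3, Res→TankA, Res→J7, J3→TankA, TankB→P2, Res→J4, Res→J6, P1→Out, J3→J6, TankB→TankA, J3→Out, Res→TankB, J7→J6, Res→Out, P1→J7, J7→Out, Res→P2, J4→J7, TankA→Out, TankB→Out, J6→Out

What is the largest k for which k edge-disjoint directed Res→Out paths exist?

Assign every edge capacity 1; by Menger, the answer equals the max flow.
Path Res→Out (+1); total 1.
Path Res→TankB→Out (+1); total 2.
Path Res→TankA→Out (+1); total 3.
Path Res→J6→Out (+1); total 4.
Path Res→J7→Out (+1); total 5.
Path Res→P2→J3→Out (+1); total 6.
No residual Res→Out path; max flow = 6.
Certifying cut of size 6: {J6→Out, J7→Out, Res→Out, Res→P2, Res→TankA, Res→TankB}.

6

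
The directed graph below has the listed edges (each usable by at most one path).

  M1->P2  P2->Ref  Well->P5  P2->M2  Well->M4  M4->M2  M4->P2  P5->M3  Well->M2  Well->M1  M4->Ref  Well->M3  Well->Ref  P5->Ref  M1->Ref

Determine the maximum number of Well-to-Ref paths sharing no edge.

Assign every edge capacity 1; by Menger, the answer equals the max flow.
Path Well→Ref (+1); total 1.
Path Well→M4→Ref (+1); total 2.
Path Well→M1→Ref (+1); total 3.
Path Well→P5→Ref (+1); total 4.
No residual Well→Ref path; max flow = 4.
Certifying cut of size 4: {Well→M1, Well→M4, Well→P5, Well→Ref}.

4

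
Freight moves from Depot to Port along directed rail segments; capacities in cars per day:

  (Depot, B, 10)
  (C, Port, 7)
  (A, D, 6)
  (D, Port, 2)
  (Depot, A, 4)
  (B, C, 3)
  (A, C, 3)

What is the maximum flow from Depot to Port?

7

Augment Depot→A→C→Port: bottleneck 3, flow now 3.
Augment Depot→A→D→Port: bottleneck 1, flow now 4.
Augment Depot→B→C→Port: bottleneck 3, flow now 7.
No augmenting path remains; maximum flow = 7.
In the residual graph, reachable from Depot: {Depot, B}.
Min-cut edges: Depot→A (4), B→C (3); capacity 4 + 3 = 7.
This cut is saturated, so no flow can exceed 7.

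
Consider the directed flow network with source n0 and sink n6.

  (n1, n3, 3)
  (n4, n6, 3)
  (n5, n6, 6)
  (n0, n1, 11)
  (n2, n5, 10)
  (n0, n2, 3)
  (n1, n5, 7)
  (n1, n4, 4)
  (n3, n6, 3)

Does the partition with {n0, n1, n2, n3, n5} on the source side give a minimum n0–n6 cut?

Given cut capacity: 4 + 3 + 6 = 13.
Augment n0→n1→n3→n6: bottleneck 3, flow now 3.
Augment n0→n1→n4→n6: bottleneck 3, flow now 6.
Augment n0→n1→n5→n6: bottleneck 5, flow now 11.
Augment n0→n2→n5→n6: bottleneck 1, flow now 12.
No augmenting path remains; maximum flow = 12.
In the residual graph, reachable from n0: {n0, n1, n2, n4, n5}.
Min-cut edges: n1→n3 (3), n4→n6 (3), n5→n6 (6); capacity 3 + 3 + 6 = 12.
Cut capacity 13 exceeds the max flow 12, so it is not minimum.

No — its capacity is 13, but the minimum cut has capacity 12.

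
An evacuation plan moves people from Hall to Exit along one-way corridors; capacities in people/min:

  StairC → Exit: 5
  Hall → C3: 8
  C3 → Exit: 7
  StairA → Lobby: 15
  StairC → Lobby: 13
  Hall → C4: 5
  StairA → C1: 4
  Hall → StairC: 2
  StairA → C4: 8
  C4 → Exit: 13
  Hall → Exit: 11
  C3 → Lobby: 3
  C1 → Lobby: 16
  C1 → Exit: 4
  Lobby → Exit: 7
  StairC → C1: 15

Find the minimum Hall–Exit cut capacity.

26

Augment Hall→Exit: bottleneck 11, flow now 11.
Augment Hall→C3→Exit: bottleneck 7, flow now 18.
Augment Hall→C4→Exit: bottleneck 5, flow now 23.
Augment Hall→StairC→Exit: bottleneck 2, flow now 25.
Augment Hall→C3→Lobby→Exit: bottleneck 1, flow now 26.
No augmenting path remains; maximum flow = 26.
By max-flow min-cut, the minimum cut capacity equals the max flow.
In the residual graph, reachable from Hall: {Hall}.
Min-cut edges: Hall→C3 (8), Hall→C4 (5), Hall→StairC (2), Hall→Exit (11); capacity 8 + 5 + 2 + 11 = 26.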